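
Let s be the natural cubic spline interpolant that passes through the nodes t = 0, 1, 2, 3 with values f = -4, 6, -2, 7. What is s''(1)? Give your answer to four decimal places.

Put m_i = s'' at the i-th knot. Here h = (1, 1, 1) and Δ = (10, -8, 9), so the interior equations h_(i-1)·m_(i-1) + 2(h_(i-1)+h_i)·m_i + h_i·m_(i+1) = 6(Δ_i − Δ_(i-1)) read
  1·m_0 + 4·m_1 + 1·m_2 = 6(Δ_1 - Δ_0) = -108
  1·m_1 + 4·m_2 + 1·m_3 = 6(Δ_2 - Δ_1) = 102
Natural end conditions: m_0 = m_3 = 0.
Solving: m_0 = 0, m_1 = -178/5, m_2 = 172/5, m_3 = 0.

-35.6000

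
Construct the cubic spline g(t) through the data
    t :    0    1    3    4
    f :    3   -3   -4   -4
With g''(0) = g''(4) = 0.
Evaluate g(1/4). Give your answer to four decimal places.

Put σ_i = g'' at the i-th knot. Here h = (1, 2, 1) and Δ = (-6, -1/2, 0), so the interior equations h_(i-1)·σ_(i-1) + 2(h_(i-1)+h_i)·σ_i + h_i·σ_(i+1) = 6(Δ_i − Δ_(i-1)) read
  1·σ_0 + 6·σ_1 + 2·σ_2 = 6(Δ_1 - Δ_0) = 33
  2·σ_1 + 6·σ_2 + 1·σ_3 = 6(Δ_2 - Δ_1) = 3
Natural end conditions: σ_0 = σ_3 = 0.
Hence σ_0 = 0, σ_1 = 6, σ_2 = -3/2, σ_3 = 0.
On [0, 1], g(t) = 3 - 7·t + 0·t² + 1·t³.
With t = 1/4: g(1/4) = 81/64.

1.2656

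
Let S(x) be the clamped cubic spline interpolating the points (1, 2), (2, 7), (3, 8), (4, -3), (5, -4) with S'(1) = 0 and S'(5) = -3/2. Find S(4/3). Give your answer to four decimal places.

2.8261

Write σ_i for S''(x_i). With h_i = 1, 1, 1, 1 and divided differences Δ_i = 5, 1, -11, -1, the continuity of S' gives the tridiagonal system
  1·σ_0 + 4·σ_1 + 1·σ_2 = 6(Δ_1 - Δ_0) = -24
  1·σ_1 + 4·σ_2 + 1·σ_3 = 6(Δ_2 - Δ_1) = -72
  1·σ_2 + 4·σ_3 + 1·σ_4 = 6(Δ_3 - Δ_2) = 60
Clamped end conditions give two more equations: 2h_0·σ_0 + h_0·σ_1 = 6(Δ_0 - S'(1)) = 30 and h_3·σ_3 + 2h_3·σ_4 = 6(S'(5) - Δ_3) = -3.
Forward elimination and back-substitution give σ_0 = 969/56, σ_1 = -129/28, σ_2 = -183/8, σ_3 = 675/28, σ_4 = -759/56.
On [1, 2], S(x) = 2 + 0·(x - 1) + 969/112·(x - 1)² - 409/112·(x - 1)³.
With (x - 1) = 1/3: S(4/3) = 4273/1512.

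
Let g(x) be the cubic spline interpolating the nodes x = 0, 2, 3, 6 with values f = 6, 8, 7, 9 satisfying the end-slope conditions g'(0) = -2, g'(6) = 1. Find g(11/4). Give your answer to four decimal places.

With σ_i denoting the second derivative at x_i, h_i = 2, 1, 3, and Δ_i = (y_(i+1) − y_i)/h_i = 1, -1, 2/3:
  2·σ_0 + 6·σ_1 + 1·σ_2 = 6(Δ_1 - Δ_0) = -12
  1·σ_1 + 8·σ_2 + 3·σ_3 = 6(Δ_2 - Δ_1) = 10
Clamped end conditions give two more equations: 2h_0·σ_0 + h_0·σ_1 = 6(Δ_0 - g'(0)) = 18 and h_2·σ_2 + 2h_2·σ_3 = 6(g'(6) - Δ_2) = 2.
Hence σ_0 = 143/21, σ_1 = -97/21, σ_2 = 44/21, σ_3 = -5/7.
On [2, 3], g(x) = 8 + 4/21·(x - 2) - 97/42·(x - 2)² + 47/42·(x - 2)³.
With (x - 2) = 3/4: g(11/4) = 6555/896.

7.3158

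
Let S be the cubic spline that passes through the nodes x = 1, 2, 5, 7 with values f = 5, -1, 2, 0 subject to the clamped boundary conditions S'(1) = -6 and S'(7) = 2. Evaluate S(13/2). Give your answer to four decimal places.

-0.2572

Write σ_i for S''(x_i). With h_i = 1, 3, 2 and divided differences Δ_i = -6, 1, -1, the continuity of S' gives the tridiagonal system
  1·σ_0 + 8·σ_1 + 3·σ_2 = 6(Δ_1 - Δ_0) = 42
  3·σ_1 + 10·σ_2 + 2·σ_3 = 6(Δ_2 - Δ_1) = -12
Clamped end conditions give two more equations: 2h_0·σ_0 + h_0·σ_1 = 6(Δ_0 - S'(1)) = 0 and h_2·σ_2 + 2h_2·σ_3 = 6(S'(7) - Δ_2) = 18.
Solving: σ_0 = -49/13, σ_1 = 98/13, σ_2 = -63/13, σ_3 = 90/13.
On [5, 7], S(x) = 2 - 1/13·(x - 5) - 63/26·(x - 5)² + 51/52·(x - 5)³.
With (x - 5) = 3/2: S(13/2) = -107/416.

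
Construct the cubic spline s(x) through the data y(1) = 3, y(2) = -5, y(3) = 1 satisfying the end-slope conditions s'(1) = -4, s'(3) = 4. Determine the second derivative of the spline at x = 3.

Let M_i = s''(x_i). Step sizes h_i = 1, 1; slopes of the chords Δ_i = (y_(i+1) - y_i)/h_i = -8, 6.
  1·M_0 + 4·M_1 + 1·M_2 = 6(Δ_1 - Δ_0) = 84
Clamped end conditions give two more equations: 2h_0·M_0 + h_0·M_1 = 6(Δ_0 - s'(1)) = -24 and h_1·M_1 + 2h_1·M_2 = 6(s'(3) - Δ_1) = -12.
Solving: M_0 = -29, M_1 = 34, M_2 = -23.

-23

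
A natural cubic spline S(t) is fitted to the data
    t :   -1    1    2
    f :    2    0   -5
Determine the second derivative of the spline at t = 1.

With M_i denoting the second derivative at x_i, h_i = 2, 1, and Δ_i = (y_(i+1) − y_i)/h_i = -1, -5:
  2·M_0 + 6·M_1 + 1·M_2 = 6(Δ_1 - Δ_0) = -24
Natural end conditions: M_0 = M_2 = 0.
Forward elimination and back-substitution give M_0 = 0, M_1 = -4, M_2 = 0.

-4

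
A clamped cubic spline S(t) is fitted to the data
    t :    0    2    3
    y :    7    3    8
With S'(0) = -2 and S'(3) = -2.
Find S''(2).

14

With M_i denoting the second derivative at x_i, h_i = 2, 1, and Δ_i = (y_(i+1) − y_i)/h_i = -2, 5:
  2·M_0 + 6·M_1 + 1·M_2 = 6(Δ_1 - Δ_0) = 42
Clamped end conditions give two more equations: 2h_0·M_0 + h_0·M_1 = 6(Δ_0 - S'(0)) = 0 and h_1·M_1 + 2h_1·M_2 = 6(S'(3) - Δ_1) = -42.
Hence M_0 = -7, M_1 = 14, M_2 = -28.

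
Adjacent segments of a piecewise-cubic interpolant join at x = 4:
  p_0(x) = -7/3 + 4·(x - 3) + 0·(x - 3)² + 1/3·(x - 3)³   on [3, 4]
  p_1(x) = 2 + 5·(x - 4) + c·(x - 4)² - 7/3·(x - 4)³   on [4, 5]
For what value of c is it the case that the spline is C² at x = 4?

1

p_0''(x) = 0 + 2·(x - 3), so p_0''(4) = 2. On the right, p_1''(4) = 2c, so c = 1.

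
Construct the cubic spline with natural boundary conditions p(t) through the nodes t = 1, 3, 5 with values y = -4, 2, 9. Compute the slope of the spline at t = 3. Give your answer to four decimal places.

3.2500

Put M_i = p'' at the i-th knot. Here h = (2, 2) and Δ = (3, 7/2), so the interior equations h_(i-1)·M_(i-1) + 2(h_(i-1)+h_i)·M_i + h_i·M_(i+1) = 6(Δ_i − Δ_(i-1)) read
  2·M_0 + 8·M_1 + 2·M_2 = 6(Δ_1 - Δ_0) = 3
Natural end conditions: M_0 = M_2 = 0.
Solving: M_0 = 0, M_1 = 3/8, M_2 = 0.
On [3, 5], p'(t) = b_1 + 2c_1·(t - 3) + 3d_1·(t - 3)² with b_1 = Δ_1 - h_1(2M_1 + M_2)/6 = 13/4, c_1 = M_1/2 = 3/16, d_1 = (M_2 - M_1)/(6h_1) = -1/32. So p'(3) = 13/4.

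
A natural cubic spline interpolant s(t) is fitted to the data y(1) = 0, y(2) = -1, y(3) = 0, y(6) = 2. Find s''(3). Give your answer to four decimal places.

Put M_i = s'' at the i-th knot. Here h = (1, 1, 3) and Δ = (-1, 1, 2/3), so the interior equations h_(i-1)·M_(i-1) + 2(h_(i-1)+h_i)·M_i + h_i·M_(i+1) = 6(Δ_i − Δ_(i-1)) read
  1·M_0 + 4·M_1 + 1·M_2 = 6(Δ_1 - Δ_0) = 12
  1·M_1 + 8·M_2 + 3·M_3 = 6(Δ_2 - Δ_1) = -2
Natural end conditions: M_0 = M_3 = 0.
Solving the tridiagonal system: M_0 = 0, M_1 = 98/31, M_2 = -20/31, M_3 = 0.

-0.6452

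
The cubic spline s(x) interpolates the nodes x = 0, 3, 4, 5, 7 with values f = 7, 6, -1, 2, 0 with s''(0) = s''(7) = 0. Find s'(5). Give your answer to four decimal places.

Let M_i = s''(x_i). Step sizes h_i = 3, 1, 1, 2; slopes of the chords Δ_i = (y_(i+1) - y_i)/h_i = -1/3, -7, 3, -1.
  3·M_0 + 8·M_1 + 1·M_2 = 6(Δ_1 - Δ_0) = -40
  1·M_1 + 4·M_2 + 1·M_3 = 6(Δ_2 - Δ_1) = 60
  1·M_2 + 6·M_3 + 2·M_4 = 6(Δ_3 - Δ_2) = -24
Natural end conditions: M_0 = M_4 = 0.
Solving: M_0 = 0, M_1 = -652/89, M_2 = 1656/89, M_3 = -632/89, M_4 = 0.
On [5, 7], s'(x) = b_3 + 2c_3·(x - 5) + 3d_3·(x - 5)² with b_3 = Δ_3 - h_3(2M_3 + M_4)/6 = 997/267, c_3 = M_3/2 = -316/89, d_3 = (M_4 - M_3)/(6h_3) = 158/267. So s'(5) = 997/267.

3.7341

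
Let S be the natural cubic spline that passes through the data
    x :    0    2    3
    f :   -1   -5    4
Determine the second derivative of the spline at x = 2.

With M_i denoting the second derivative at x_i, h_i = 2, 1, and Δ_i = (y_(i+1) − y_i)/h_i = -2, 9:
  2·M_0 + 6·M_1 + 1·M_2 = 6(Δ_1 - Δ_0) = 66
Natural end conditions: M_0 = M_2 = 0.
Solving: M_0 = 0, M_1 = 11, M_2 = 0.

11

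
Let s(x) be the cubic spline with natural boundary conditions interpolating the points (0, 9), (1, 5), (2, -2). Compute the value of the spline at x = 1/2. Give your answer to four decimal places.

Write M_i for s''(x_i). With h_i = 1, 1 and divided differences Δ_i = -4, -7, the continuity of s' gives the tridiagonal system
  1·M_0 + 4·M_1 + 1·M_2 = 6(Δ_1 - Δ_0) = -18
Natural end conditions: M_0 = M_2 = 0.
Solving: M_0 = 0, M_1 = -9/2, M_2 = 0.
On [0, 1], s(x) = 9 - 13/4·x + 0·x² - 3/4·x³.
With x = 1/2: s(1/2) = 233/32.

7.2813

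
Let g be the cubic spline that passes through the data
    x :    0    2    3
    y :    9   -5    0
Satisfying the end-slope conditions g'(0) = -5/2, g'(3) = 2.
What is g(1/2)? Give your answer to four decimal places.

5.9922

Let m_i = g''(x_i). Step sizes h_i = 2, 1; slopes of the chords Δ_i = (y_(i+1) - y_i)/h_i = -7, 5.
  2·m_0 + 6·m_1 + 1·m_2 = 6(Δ_1 - Δ_0) = 72
Clamped end conditions give two more equations: 2h_0·m_0 + h_0·m_1 = 6(Δ_0 - g'(0)) = -27 and h_1·m_1 + 2h_1·m_2 = 6(g'(3) - Δ_1) = -18.
Solving: m_0 = -69/4, m_1 = 21, m_2 = -39/2.
On [0, 2], g(x) = 9 - 5/2·x - 69/8·x² + 51/16·x³.
With x = 1/2: g(1/2) = 767/128.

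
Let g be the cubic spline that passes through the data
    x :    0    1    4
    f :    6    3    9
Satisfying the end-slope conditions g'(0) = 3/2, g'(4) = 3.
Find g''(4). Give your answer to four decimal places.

With m_i denoting the second derivative at x_i, h_i = 1, 3, and Δ_i = (y_(i+1) − y_i)/h_i = -3, 2:
  1·m_0 + 8·m_1 + 3·m_2 = 6(Δ_1 - Δ_0) = 30
Clamped end conditions give two more equations: 2h_0·m_0 + h_0·m_1 = 6(Δ_0 - g'(0)) = -27 and h_1·m_1 + 2h_1·m_2 = 6(g'(4) - Δ_1) = 6.
Forward elimination and back-substitution give m_0 = -135/8, m_1 = 27/4, m_2 = -19/8.

-2.3750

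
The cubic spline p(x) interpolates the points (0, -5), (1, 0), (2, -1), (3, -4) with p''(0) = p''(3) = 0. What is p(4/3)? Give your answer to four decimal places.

Write M_i for p''(x_i). With h_i = 1, 1, 1 and divided differences Δ_i = 5, -1, -3, the continuity of p' gives the tridiagonal system
  1·M_0 + 4·M_1 + 1·M_2 = 6(Δ_1 - Δ_0) = -36
  1·M_1 + 4·M_2 + 1·M_3 = 6(Δ_2 - Δ_1) = -12
Natural end conditions: M_0 = M_3 = 0.
Forward elimination and back-substitution give M_0 = 0, M_1 = -44/5, M_2 = -4/5, M_3 = 0.
On [1, 2], p(x) = 0 + 31/15·(x - 1) - 22/5·(x - 1)² + 4/3·(x - 1)³.
With (x - 1) = 1/3: p(4/3) = 101/405.

0.2494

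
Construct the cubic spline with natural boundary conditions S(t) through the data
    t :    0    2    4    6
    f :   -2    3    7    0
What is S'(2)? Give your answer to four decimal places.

2.9667

Put m_i = S'' at the i-th knot. Here h = (2, 2, 2) and Δ = (5/2, 2, -7/2), so the interior equations h_(i-1)·m_(i-1) + 2(h_(i-1)+h_i)·m_i + h_i·m_(i+1) = 6(Δ_i − Δ_(i-1)) read
  2·m_0 + 8·m_1 + 2·m_2 = 6(Δ_1 - Δ_0) = -3
  2·m_1 + 8·m_2 + 2·m_3 = 6(Δ_2 - Δ_1) = -33
Natural end conditions: m_0 = m_3 = 0.
Hence m_0 = 0, m_1 = 7/10, m_2 = -43/10, m_3 = 0.
On [2, 4], S'(t) = b_1 + 2c_1·(t - 2) + 3d_1·(t - 2)² with b_1 = Δ_1 - h_1(2m_1 + m_2)/6 = 89/30, c_1 = m_1/2 = 7/20, d_1 = (m_2 - m_1)/(6h_1) = -5/12. So S'(2) = 89/30.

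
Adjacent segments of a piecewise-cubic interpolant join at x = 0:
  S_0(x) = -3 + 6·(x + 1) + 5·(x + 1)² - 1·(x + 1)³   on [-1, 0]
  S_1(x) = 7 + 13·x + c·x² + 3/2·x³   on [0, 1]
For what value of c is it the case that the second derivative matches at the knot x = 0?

S_0''(x) = 10 - 6·(x + 1), so S_0''(0) = 4. On the right, S_1''(0) = 2c, so c = 2.

2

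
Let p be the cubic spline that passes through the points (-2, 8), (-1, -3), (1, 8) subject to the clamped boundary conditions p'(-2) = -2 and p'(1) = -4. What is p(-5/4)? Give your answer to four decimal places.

-0.4023

Let σ_i = p''(x_i). Step sizes h_i = 1, 2; slopes of the chords Δ_i = (y_(i+1) - y_i)/h_i = -11, 11/2.
  1·σ_0 + 6·σ_1 + 2·σ_2 = 6(Δ_1 - Δ_0) = 99
Clamped end conditions give two more equations: 2h_0·σ_0 + h_0·σ_1 = 6(Δ_0 - p'(-2)) = -54 and h_1·σ_1 + 2h_1·σ_2 = 6(p'(1) - Δ_1) = -57.
Solving: σ_0 = -265/6, σ_1 = 103/3, σ_2 = -377/12.
On [-2, -1], p(x) = 8 - 2·(x + 2) - 265/12·(x + 2)² + 157/12·(x + 2)³.
With (x + 2) = 3/4: p(-5/4) = -103/256.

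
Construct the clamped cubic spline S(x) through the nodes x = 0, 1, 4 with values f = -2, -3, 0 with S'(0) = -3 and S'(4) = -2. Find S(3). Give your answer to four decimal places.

0.2500

Put σ_i = S'' at the i-th knot. Here h = (1, 3) and Δ = (-1, 1), so the interior equations h_(i-1)·σ_(i-1) + 2(h_(i-1)+h_i)·σ_i + h_i·σ_(i+1) = 6(Δ_i − Δ_(i-1)) read
  1·σ_0 + 8·σ_1 + 3·σ_2 = 6(Δ_1 - Δ_0) = 12
Clamped end conditions give two more equations: 2h_0·σ_0 + h_0·σ_1 = 6(Δ_0 - S'(0)) = 12 and h_1·σ_1 + 2h_1·σ_2 = 6(S'(4) - Δ_1) = -18.
Hence σ_0 = 19/4, σ_1 = 5/2, σ_2 = -17/4.
On [1, 4], S(x) = -3 + 5/8·(x - 1) + 5/4·(x - 1)² - 3/8·(x - 1)³.
With (x - 1) = 2: S(3) = 1/4.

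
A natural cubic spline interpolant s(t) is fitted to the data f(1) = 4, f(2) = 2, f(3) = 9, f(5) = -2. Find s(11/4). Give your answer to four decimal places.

Write σ_i for s''(x_i). With h_i = 1, 1, 2 and divided differences Δ_i = -2, 7, -11/2, the continuity of s' gives the tridiagonal system
  1·σ_0 + 4·σ_1 + 1·σ_2 = 6(Δ_1 - Δ_0) = 54
  1·σ_1 + 6·σ_2 + 2·σ_3 = 6(Δ_2 - Δ_1) = -75
Natural end conditions: σ_0 = σ_3 = 0.
Forward elimination and back-substitution give σ_0 = 0, σ_1 = 399/23, σ_2 = -354/23, σ_3 = 0.
On [2, 3], s(t) = 2 + 87/23·(t - 2) + 399/46·(t - 2)² - 251/46·(t - 2)³.
With (t - 2) = 3/4: s(11/4) = 949/128.

7.4141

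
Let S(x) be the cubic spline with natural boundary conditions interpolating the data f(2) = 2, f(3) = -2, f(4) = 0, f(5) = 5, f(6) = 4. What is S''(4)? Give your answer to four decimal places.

Let m_i = S''(x_i). Step sizes h_i = 1, 1, 1, 1; slopes of the chords Δ_i = (y_(i+1) - y_i)/h_i = -4, 2, 5, -1.
  1·m_0 + 4·m_1 + 1·m_2 = 6(Δ_1 - Δ_0) = 36
  1·m_1 + 4·m_2 + 1·m_3 = 6(Δ_2 - Δ_1) = 18
  1·m_2 + 4·m_3 + 1·m_4 = 6(Δ_3 - Δ_2) = -36
Natural end conditions: m_0 = m_4 = 0.
Hence m_0 = 0, m_1 = 54/7, m_2 = 36/7, m_3 = -72/7, m_4 = 0.

5.1429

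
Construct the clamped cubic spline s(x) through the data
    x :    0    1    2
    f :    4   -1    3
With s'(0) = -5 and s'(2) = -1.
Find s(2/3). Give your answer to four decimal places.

-0.1852

Write M_i for s''(x_i). With h_i = 1, 1 and divided differences Δ_i = -5, 4, the continuity of s' gives the tridiagonal system
  1·M_0 + 4·M_1 + 1·M_2 = 6(Δ_1 - Δ_0) = 54
Clamped end conditions give two more equations: 2h_0·M_0 + h_0·M_1 = 6(Δ_0 - s'(0)) = 0 and h_1·M_1 + 2h_1·M_2 = 6(s'(2) - Δ_1) = -30.
Solving the tridiagonal system: M_0 = -23/2, M_1 = 23, M_2 = -53/2.
On [0, 1], s(x) = 4 - 5·x - 23/4·x² + 23/4·x³.
With x = 2/3: s(2/3) = -5/27.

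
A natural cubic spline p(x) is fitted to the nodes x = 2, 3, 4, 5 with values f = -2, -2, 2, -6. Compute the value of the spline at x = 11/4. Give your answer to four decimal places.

With M_i denoting the second derivative at x_i, h_i = 1, 1, 1, and Δ_i = (y_(i+1) − y_i)/h_i = 0, 4, -8:
  1·M_0 + 4·M_1 + 1·M_2 = 6(Δ_1 - Δ_0) = 24
  1·M_1 + 4·M_2 + 1·M_3 = 6(Δ_2 - Δ_1) = -72
Natural end conditions: M_0 = M_3 = 0.
Forward elimination and back-substitution give M_0 = 0, M_1 = 56/5, M_2 = -104/5, M_3 = 0.
On [2, 3], p(x) = -2 - 28/15·(x - 2) + 0·(x - 2)² + 28/15·(x - 2)³.
With (x - 2) = 3/4: p(11/4) = -209/80.

-2.6125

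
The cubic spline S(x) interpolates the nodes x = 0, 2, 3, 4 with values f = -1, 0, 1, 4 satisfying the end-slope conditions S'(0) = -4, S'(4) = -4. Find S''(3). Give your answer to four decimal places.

10.6364

Let σ_i = S''(x_i). Step sizes h_i = 2, 1, 1; slopes of the chords Δ_i = (y_(i+1) - y_i)/h_i = 1/2, 1, 3.
  2·σ_0 + 6·σ_1 + 1·σ_2 = 6(Δ_1 - Δ_0) = 3
  1·σ_1 + 4·σ_2 + 1·σ_3 = 6(Δ_2 - Δ_1) = 12
Clamped end conditions give two more equations: 2h_0·σ_0 + h_0·σ_1 = 6(Δ_0 - S'(0)) = 27 and h_2·σ_2 + 2h_2·σ_3 = 6(S'(4) - Δ_2) = -42.
Hence σ_0 = 195/22, σ_1 = -93/22, σ_2 = 117/11, σ_3 = -579/22.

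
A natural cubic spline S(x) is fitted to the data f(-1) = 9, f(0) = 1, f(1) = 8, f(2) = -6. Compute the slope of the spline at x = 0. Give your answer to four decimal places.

Write m_i for S''(x_i). With h_i = 1, 1, 1 and divided differences Δ_i = -8, 7, -14, the continuity of S' gives the tridiagonal system
  1·m_0 + 4·m_1 + 1·m_2 = 6(Δ_1 - Δ_0) = 90
  1·m_1 + 4·m_2 + 1·m_3 = 6(Δ_2 - Δ_1) = -126
Natural end conditions: m_0 = m_3 = 0.
Forward elimination and back-substitution give m_0 = 0, m_1 = 162/5, m_2 = -198/5, m_3 = 0.
On [0, 1], S'(x) = b_1 + 2c_1·x + 3d_1·x² with b_1 = Δ_1 - h_1(2m_1 + m_2)/6 = 14/5, c_1 = m_1/2 = 81/5, d_1 = (m_2 - m_1)/(6h_1) = -12. So S'(0) = 14/5.

2.8000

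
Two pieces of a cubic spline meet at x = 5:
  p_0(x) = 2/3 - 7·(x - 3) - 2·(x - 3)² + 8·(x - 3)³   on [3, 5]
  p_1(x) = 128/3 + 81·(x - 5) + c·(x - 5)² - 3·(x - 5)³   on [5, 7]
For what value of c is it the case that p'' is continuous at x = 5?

p_0''(x) = -4 + 48·(x - 3), so p_0''(5) = 92. On the right, p_1''(5) = 2c, so c = 46.

46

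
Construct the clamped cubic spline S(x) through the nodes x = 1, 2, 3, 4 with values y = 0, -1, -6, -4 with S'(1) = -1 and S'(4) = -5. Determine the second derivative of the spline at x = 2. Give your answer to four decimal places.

-13.0667

Write M_i for S''(x_i). With h_i = 1, 1, 1 and divided differences Δ_i = -1, -5, 2, the continuity of S' gives the tridiagonal system
  1·M_0 + 4·M_1 + 1·M_2 = 6(Δ_1 - Δ_0) = -24
  1·M_1 + 4·M_2 + 1·M_3 = 6(Δ_2 - Δ_1) = 42
Clamped end conditions give two more equations: 2h_0·M_0 + h_0·M_1 = 6(Δ_0 - S'(1)) = 0 and h_2·M_2 + 2h_2·M_3 = 6(S'(4) - Δ_2) = -42.
Solving: M_0 = 98/15, M_1 = -196/15, M_2 = 326/15, M_3 = -478/15.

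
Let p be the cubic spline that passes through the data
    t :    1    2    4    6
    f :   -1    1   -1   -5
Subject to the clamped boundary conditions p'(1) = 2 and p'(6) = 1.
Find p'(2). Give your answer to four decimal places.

Write σ_i for p''(x_i). With h_i = 1, 2, 2 and divided differences Δ_i = 2, -1, -2, the continuity of p' gives the tridiagonal system
  1·σ_0 + 6·σ_1 + 2·σ_2 = 6(Δ_1 - Δ_0) = -18
  2·σ_1 + 8·σ_2 + 2·σ_3 = 6(Δ_2 - Δ_1) = -6
Clamped end conditions give two more equations: 2h_0·σ_0 + h_0·σ_1 = 6(Δ_0 - p'(1)) = 0 and h_2·σ_2 + 2h_2·σ_3 = 6(p'(6) - Δ_2) = 18.
Hence σ_0 = 32/23, σ_1 = -64/23, σ_2 = -31/23, σ_3 = 119/23.
On [2, 4], p'(t) = b_1 + 2c_1·(t - 2) + 3d_1·(t - 2)² with b_1 = Δ_1 - h_1(2σ_1 + σ_2)/6 = 30/23, c_1 = σ_1/2 = -32/23, d_1 = (σ_2 - σ_1)/(6h_1) = 11/92. So p'(2) = 30/23.

1.3043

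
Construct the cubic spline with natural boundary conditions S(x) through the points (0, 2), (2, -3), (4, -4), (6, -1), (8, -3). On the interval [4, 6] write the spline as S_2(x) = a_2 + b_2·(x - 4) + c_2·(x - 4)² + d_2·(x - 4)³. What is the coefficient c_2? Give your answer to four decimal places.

0.9107

Put m_i = S'' at the i-th knot. Here h = (2, 2, 2, 2) and Δ = (-5/2, -1/2, 3/2, -1), so the interior equations h_(i-1)·m_(i-1) + 2(h_(i-1)+h_i)·m_i + h_i·m_(i+1) = 6(Δ_i − Δ_(i-1)) read
  2·m_0 + 8·m_1 + 2·m_2 = 6(Δ_1 - Δ_0) = 12
  2·m_1 + 8·m_2 + 2·m_3 = 6(Δ_2 - Δ_1) = 12
  2·m_2 + 8·m_3 + 2·m_4 = 6(Δ_3 - Δ_2) = -15
Natural end conditions: m_0 = m_4 = 0.
Solving: m_0 = 0, m_1 = 117/112, m_2 = 51/28, m_3 = -261/112, m_4 = 0.
On [4, 6], with S_2(x) = a_2 + b_2·(x - 4) + c_2·(x - 4)² + d_2·(x - 4)³: c_2 = m_2/2 = 51/56, d_2 = (m_3 - m_2)/(6h_2) = -155/448, b_2 = Δ_2 - h_2(2m_2 + m_3)/6 = 17/16.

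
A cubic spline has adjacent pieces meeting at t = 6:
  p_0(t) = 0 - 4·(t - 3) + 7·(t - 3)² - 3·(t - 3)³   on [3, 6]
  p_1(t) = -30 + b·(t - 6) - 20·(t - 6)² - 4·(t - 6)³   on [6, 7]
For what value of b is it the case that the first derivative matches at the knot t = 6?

p_0'(t) = -4 + 14·(t - 3) - 9·(t - 3)², so p_0'(6) = -43. On the right, p_1'(6) = b, so b = -43.

-43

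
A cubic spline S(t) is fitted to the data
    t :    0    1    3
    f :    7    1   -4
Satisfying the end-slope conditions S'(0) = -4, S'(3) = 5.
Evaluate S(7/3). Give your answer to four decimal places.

Put M_i = S'' at the i-th knot. Here h = (1, 2) and Δ = (-6, -5/2), so the interior equations h_(i-1)·M_(i-1) + 2(h_(i-1)+h_i)·M_i + h_i·M_(i+1) = 6(Δ_i − Δ_(i-1)) read
  1·M_0 + 6·M_1 + 2·M_2 = 6(Δ_1 - Δ_0) = 21
Clamped end conditions give two more equations: 2h_0·M_0 + h_0·M_1 = 6(Δ_0 - S'(0)) = -12 and h_1·M_1 + 2h_1·M_2 = 6(S'(3) - Δ_1) = 45.
Forward elimination and back-substitution give M_0 = -13/2, M_1 = 1, M_2 = 43/4.
On [1, 3], S(t) = 1 - 27/4·(t - 1) + 1/2·(t - 1)² + 13/16·(t - 1)³.
With (t - 1) = 4/3: S(7/3) = -140/27.

-5.1852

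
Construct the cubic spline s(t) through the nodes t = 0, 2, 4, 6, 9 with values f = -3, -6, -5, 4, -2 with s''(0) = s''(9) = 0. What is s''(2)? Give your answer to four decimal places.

Let M_i = s''(x_i). Step sizes h_i = 2, 2, 2, 3; slopes of the chords Δ_i = (y_(i+1) - y_i)/h_i = -3/2, 1/2, 9/2, -2.
  2·M_0 + 8·M_1 + 2·M_2 = 6(Δ_1 - Δ_0) = 12
  2·M_1 + 8·M_2 + 2·M_3 = 6(Δ_2 - Δ_1) = 24
  2·M_2 + 10·M_3 + 3·M_4 = 6(Δ_3 - Δ_2) = -39
Natural end conditions: M_0 = M_4 = 0.
Forward elimination and back-substitution give M_0 = 0, M_1 = 69/142, M_2 = 288/71, M_3 = -669/142, M_4 = 0.

0.4859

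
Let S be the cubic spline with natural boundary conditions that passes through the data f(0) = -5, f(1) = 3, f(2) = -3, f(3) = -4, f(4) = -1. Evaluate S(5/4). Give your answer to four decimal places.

Put m_i = S'' at the i-th knot. Here h = (1, 1, 1, 1) and Δ = (8, -6, -1, 3), so the interior equations h_(i-1)·m_(i-1) + 2(h_(i-1)+h_i)·m_i + h_i·m_(i+1) = 6(Δ_i − Δ_(i-1)) read
  1·m_0 + 4·m_1 + 1·m_2 = 6(Δ_1 - Δ_0) = -84
  1·m_1 + 4·m_2 + 1·m_3 = 6(Δ_2 - Δ_1) = 30
  1·m_2 + 4·m_3 + 1·m_4 = 6(Δ_3 - Δ_2) = 24
Natural end conditions: m_0 = m_4 = 0.
Forward elimination and back-substitution give m_0 = 0, m_1 = -339/14, m_2 = 90/7, m_3 = 39/14, m_4 = 0.
On [1, 2], S(t) = 3 - 1/14·(t - 1) - 339/28·(t - 1)² + 173/28·(t - 1)³.
With (t - 1) = 1/4: S(5/4) = 4161/1792.

2.3220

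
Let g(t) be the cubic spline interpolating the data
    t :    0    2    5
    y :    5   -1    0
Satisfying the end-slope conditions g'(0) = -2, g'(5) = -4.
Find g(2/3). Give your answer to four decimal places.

Let M_i = g''(x_i). Step sizes h_i = 2, 3; slopes of the chords Δ_i = (y_(i+1) - y_i)/h_i = -3, 1/3.
  2·M_0 + 10·M_1 + 3·M_2 = 6(Δ_1 - Δ_0) = 20
Clamped end conditions give two more equations: 2h_0·M_0 + h_0·M_1 = 6(Δ_0 - g'(0)) = -6 and h_1·M_1 + 2h_1·M_2 = 6(g'(5) - Δ_1) = -26.
Solving the tridiagonal system: M_0 = -39/10, M_1 = 24/5, M_2 = -101/15.
On [0, 2], g(t) = 5 - 2·t - 39/20·t² + 29/40·t³.
With t = 2/3: g(2/3) = 407/135.

3.0148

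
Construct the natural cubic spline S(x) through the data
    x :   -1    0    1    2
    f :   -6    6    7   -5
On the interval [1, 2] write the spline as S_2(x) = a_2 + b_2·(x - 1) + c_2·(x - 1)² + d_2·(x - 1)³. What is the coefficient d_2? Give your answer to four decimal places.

Write M_i for S''(x_i). With h_i = 1, 1, 1 and divided differences Δ_i = 12, 1, -12, the continuity of S' gives the tridiagonal system
  1·M_0 + 4·M_1 + 1·M_2 = 6(Δ_1 - Δ_0) = -66
  1·M_1 + 4·M_2 + 1·M_3 = 6(Δ_2 - Δ_1) = -78
Natural end conditions: M_0 = M_3 = 0.
Solving the tridiagonal system: M_0 = 0, M_1 = -62/5, M_2 = -82/5, M_3 = 0.
On [1, 2], with S_2(x) = a_2 + b_2·(x - 1) + c_2·(x - 1)² + d_2·(x - 1)³: c_2 = M_2/2 = -41/5, d_2 = (M_3 - M_2)/(6h_2) = 41/15, b_2 = Δ_2 - h_2(2M_2 + M_3)/6 = -98/15.

2.7333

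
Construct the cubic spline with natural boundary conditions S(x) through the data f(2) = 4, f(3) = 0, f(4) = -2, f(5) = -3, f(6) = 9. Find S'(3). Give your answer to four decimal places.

-2.6071

With M_i denoting the second derivative at x_i, h_i = 1, 1, 1, 1, and Δ_i = (y_(i+1) − y_i)/h_i = -4, -2, -1, 12:
  1·M_0 + 4·M_1 + 1·M_2 = 6(Δ_1 - Δ_0) = 12
  1·M_1 + 4·M_2 + 1·M_3 = 6(Δ_2 - Δ_1) = 6
  1·M_2 + 4·M_3 + 1·M_4 = 6(Δ_3 - Δ_2) = 78
Natural end conditions: M_0 = M_4 = 0.
Solving: M_0 = 0, M_1 = 117/28, M_2 = -33/7, M_3 = 579/28, M_4 = 0.
On [3, 4], S'(x) = b_1 + 2c_1·(x - 3) + 3d_1·(x - 3)² with b_1 = Δ_1 - h_1(2M_1 + M_2)/6 = -73/28, c_1 = M_1/2 = 117/56, d_1 = (M_2 - M_1)/(6h_1) = -83/56. So S'(3) = -73/28.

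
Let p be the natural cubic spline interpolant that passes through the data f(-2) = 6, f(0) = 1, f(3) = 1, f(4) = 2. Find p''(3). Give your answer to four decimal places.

0.2113

Write M_i for p''(x_i). With h_i = 2, 3, 1 and divided differences Δ_i = -5/2, 0, 1, the continuity of p' gives the tridiagonal system
  2·M_0 + 10·M_1 + 3·M_2 = 6(Δ_1 - Δ_0) = 15
  3·M_1 + 8·M_2 + 1·M_3 = 6(Δ_2 - Δ_1) = 6
Natural end conditions: M_0 = M_3 = 0.
Hence M_0 = 0, M_1 = 102/71, M_2 = 15/71, M_3 = 0.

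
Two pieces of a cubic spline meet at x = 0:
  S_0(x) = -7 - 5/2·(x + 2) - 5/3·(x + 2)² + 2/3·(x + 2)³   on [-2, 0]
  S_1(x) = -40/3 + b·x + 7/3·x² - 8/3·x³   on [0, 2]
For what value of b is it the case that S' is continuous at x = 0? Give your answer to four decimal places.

-1.1667

S_0'(x) = -5/2 - 10/3·(x + 2) + 2·(x + 2)², so S_0'(0) = -7/6. On the right, S_1'(0) = b, so b = -7/6.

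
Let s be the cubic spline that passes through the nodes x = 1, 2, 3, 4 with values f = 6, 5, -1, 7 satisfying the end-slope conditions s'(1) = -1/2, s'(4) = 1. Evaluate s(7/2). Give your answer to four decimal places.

Let M_i = s''(x_i). Step sizes h_i = 1, 1, 1; slopes of the chords Δ_i = (y_(i+1) - y_i)/h_i = -1, -6, 8.
  1·M_0 + 4·M_1 + 1·M_2 = 6(Δ_1 - Δ_0) = -30
  1·M_1 + 4·M_2 + 1·M_3 = 6(Δ_2 - Δ_1) = 84
Clamped end conditions give two more equations: 2h_0·M_0 + h_0·M_1 = 6(Δ_0 - s'(1)) = -3 and h_2·M_2 + 2h_2·M_3 = 6(s'(4) - Δ_2) = -42.
Solving the tridiagonal system: M_0 = 38/5, M_1 = -91/5, M_2 = 176/5, M_3 = -193/5.
On [3, 4], s(x) = -1 + 27/10·(x - 3) + 88/5·(x - 3)² - 123/10·(x - 3)³.
With (x - 3) = 1/2: s(7/2) = 257/80.

3.2125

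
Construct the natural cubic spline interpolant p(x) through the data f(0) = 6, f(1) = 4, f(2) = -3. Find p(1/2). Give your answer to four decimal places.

With m_i denoting the second derivative at x_i, h_i = 1, 1, and Δ_i = (y_(i+1) − y_i)/h_i = -2, -7:
  1·m_0 + 4·m_1 + 1·m_2 = 6(Δ_1 - Δ_0) = -30
Natural end conditions: m_0 = m_2 = 0.
Solving the tridiagonal system: m_0 = 0, m_1 = -15/2, m_2 = 0.
On [0, 1], p(x) = 6 - 3/4·x + 0·x² - 5/4·x³.
With x = 1/2: p(1/2) = 175/32.

5.4688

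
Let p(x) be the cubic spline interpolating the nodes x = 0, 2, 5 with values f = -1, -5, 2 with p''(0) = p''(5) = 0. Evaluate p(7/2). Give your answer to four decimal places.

Write m_i for p''(x_i). With h_i = 2, 3 and divided differences Δ_i = -2, 7/3, the continuity of p' gives the tridiagonal system
  2·m_0 + 10·m_1 + 3·m_2 = 6(Δ_1 - Δ_0) = 26
Natural end conditions: m_0 = m_2 = 0.
Hence m_0 = 0, m_1 = 13/5, m_2 = 0.
On [2, 5], p(x) = -5 - 4/15·(x - 2) + 13/10·(x - 2)² - 13/90·(x - 2)³.
With (x - 2) = 3/2: p(7/2) = -237/80.

-2.9625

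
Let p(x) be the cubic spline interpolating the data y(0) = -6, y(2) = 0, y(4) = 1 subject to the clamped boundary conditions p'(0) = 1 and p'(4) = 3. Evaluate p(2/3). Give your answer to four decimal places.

Let σ_i = p''(x_i). Step sizes h_i = 2, 2; slopes of the chords Δ_i = (y_(i+1) - y_i)/h_i = 3, 1/2.
  2·σ_0 + 8·σ_1 + 2·σ_2 = 6(Δ_1 - Δ_0) = -15
Clamped end conditions give two more equations: 2h_0·σ_0 + h_0·σ_1 = 6(Δ_0 - p'(0)) = 12 and h_1·σ_1 + 2h_1·σ_2 = 6(p'(4) - Δ_1) = 15.
Forward elimination and back-substitution give σ_0 = 43/8, σ_1 = -19/4, σ_2 = 49/8.
On [0, 2], p(x) = -6 + 1·x + 43/16·x² - 27/32·x³.
With x = 2/3: p(2/3) = -79/18.

-4.3889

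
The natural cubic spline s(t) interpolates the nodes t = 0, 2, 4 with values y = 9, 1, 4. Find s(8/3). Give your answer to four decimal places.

0.9815

With m_i denoting the second derivative at x_i, h_i = 2, 2, and Δ_i = (y_(i+1) − y_i)/h_i = -4, 3/2:
  2·m_0 + 8·m_1 + 2·m_2 = 6(Δ_1 - Δ_0) = 33
Natural end conditions: m_0 = m_2 = 0.
Solving: m_0 = 0, m_1 = 33/8, m_2 = 0.
On [2, 4], s(t) = 1 - 5/4·(t - 2) + 33/16·(t - 2)² - 11/32·(t - 2)³.
With (t - 2) = 2/3: s(8/3) = 53/54.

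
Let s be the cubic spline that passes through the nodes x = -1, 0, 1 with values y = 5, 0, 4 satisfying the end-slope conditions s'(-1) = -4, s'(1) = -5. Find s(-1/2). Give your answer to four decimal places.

Put M_i = s'' at the i-th knot. Here h = (1, 1) and Δ = (-5, 4), so the interior equations h_(i-1)·M_(i-1) + 2(h_(i-1)+h_i)·M_i + h_i·M_(i+1) = 6(Δ_i − Δ_(i-1)) read
  1·M_0 + 4·M_1 + 1·M_2 = 6(Δ_1 - Δ_0) = 54
Clamped end conditions give two more equations: 2h_0·M_0 + h_0·M_1 = 6(Δ_0 - s'(-1)) = -6 and h_1·M_1 + 2h_1·M_2 = 6(s'(1) - Δ_1) = -54.
Hence M_0 = -17, M_1 = 28, M_2 = -41.
On [-1, 0], s(x) = 5 - 4·(x + 1) - 17/2·(x + 1)² + 15/2·(x + 1)³.
With (x + 1) = 1/2: s(-1/2) = 29/16.

1.8125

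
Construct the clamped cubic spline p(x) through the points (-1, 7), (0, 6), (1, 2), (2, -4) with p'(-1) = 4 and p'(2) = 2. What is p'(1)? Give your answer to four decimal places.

-7.2667

Let σ_i = p''(x_i). Step sizes h_i = 1, 1, 1; slopes of the chords Δ_i = (y_(i+1) - y_i)/h_i = -1, -4, -6.
  1·σ_0 + 4·σ_1 + 1·σ_2 = 6(Δ_1 - Δ_0) = -18
  1·σ_1 + 4·σ_2 + 1·σ_3 = 6(Δ_2 - Δ_1) = -12
Clamped end conditions give two more equations: 2h_0·σ_0 + h_0·σ_1 = 6(Δ_0 - p'(-1)) = -30 and h_2·σ_2 + 2h_2·σ_3 = 6(p'(2) - Δ_2) = 48.
Solving: σ_0 = -242/15, σ_1 = 34/15, σ_2 = -164/15, σ_3 = 442/15.
On [1, 2], p'(x) = b_2 + 2c_2·(x - 1) + 3d_2·(x - 1)² with b_2 = Δ_2 - h_2(2σ_2 + σ_3)/6 = -109/15, c_2 = σ_2/2 = -82/15, d_2 = (σ_3 - σ_2)/(6h_2) = 101/15. So p'(1) = -109/15.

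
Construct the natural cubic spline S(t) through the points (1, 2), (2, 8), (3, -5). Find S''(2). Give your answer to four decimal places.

-28.5000

With m_i denoting the second derivative at x_i, h_i = 1, 1, and Δ_i = (y_(i+1) − y_i)/h_i = 6, -13:
  1·m_0 + 4·m_1 + 1·m_2 = 6(Δ_1 - Δ_0) = -114
Natural end conditions: m_0 = m_2 = 0.
Forward elimination and back-substitution give m_0 = 0, m_1 = -57/2, m_2 = 0.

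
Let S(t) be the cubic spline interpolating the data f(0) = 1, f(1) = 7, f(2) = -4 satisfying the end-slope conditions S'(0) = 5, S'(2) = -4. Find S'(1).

Write M_i for S''(x_i). With h_i = 1, 1 and divided differences Δ_i = 6, -11, the continuity of S' gives the tridiagonal system
  1·M_0 + 4·M_1 + 1·M_2 = 6(Δ_1 - Δ_0) = -102
Clamped end conditions give two more equations: 2h_0·M_0 + h_0·M_1 = 6(Δ_0 - S'(0)) = 6 and h_1·M_1 + 2h_1·M_2 = 6(S'(2) - Δ_1) = 42.
Forward elimination and back-substitution give M_0 = 24, M_1 = -42, M_2 = 42.
On [1, 2], S'(t) = b_1 + 2c_1·(t - 1) + 3d_1·(t - 1)² with b_1 = Δ_1 - h_1(2M_1 + M_2)/6 = -4, c_1 = M_1/2 = -21, d_1 = (M_2 - M_1)/(6h_1) = 14. So S'(1) = -4.

-4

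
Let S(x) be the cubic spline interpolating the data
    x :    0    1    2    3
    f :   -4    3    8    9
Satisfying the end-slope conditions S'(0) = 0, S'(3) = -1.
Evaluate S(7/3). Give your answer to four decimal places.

Let M_i = S''(x_i). Step sizes h_i = 1, 1, 1; slopes of the chords Δ_i = (y_(i+1) - y_i)/h_i = 7, 5, 1.
  1·M_0 + 4·M_1 + 1·M_2 = 6(Δ_1 - Δ_0) = -12
  1·M_1 + 4·M_2 + 1·M_3 = 6(Δ_2 - Δ_1) = -24
Clamped end conditions give two more equations: 2h_0·M_0 + h_0·M_1 = 6(Δ_0 - S'(0)) = 42 and h_2·M_2 + 2h_2·M_3 = 6(S'(3) - Δ_2) = -12.
Forward elimination and back-substitution give M_0 = 76/3, M_1 = -26/3, M_2 = -8/3, M_3 = -14/3.
On [2, 3], S(x) = 8 + 8/3·(x - 2) - 4/3·(x - 2)² - 1/3·(x - 2)³.
With (x - 2) = 1/3: S(7/3) = 707/81.

8.7284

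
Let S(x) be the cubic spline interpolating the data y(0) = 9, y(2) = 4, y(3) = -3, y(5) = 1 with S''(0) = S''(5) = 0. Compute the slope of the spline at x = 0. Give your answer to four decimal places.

-0.4429

Write σ_i for S''(x_i). With h_i = 2, 1, 2 and divided differences Δ_i = -5/2, -7, 2, the continuity of S' gives the tridiagonal system
  2·σ_0 + 6·σ_1 + 1·σ_2 = 6(Δ_1 - Δ_0) = -27
  1·σ_1 + 6·σ_2 + 2·σ_3 = 6(Δ_2 - Δ_1) = 54
Natural end conditions: σ_0 = σ_3 = 0.
Solving the tridiagonal system: σ_0 = 0, σ_1 = -216/35, σ_2 = 351/35, σ_3 = 0.
On [0, 2], S'(x) = b_0 + 2c_0·x + 3d_0·x² with b_0 = Δ_0 - h_0(2σ_0 + σ_1)/6 = -31/70, c_0 = σ_0/2 = 0, d_0 = (σ_1 - σ_0)/(6h_0) = -18/35. So S'(0) = -31/70.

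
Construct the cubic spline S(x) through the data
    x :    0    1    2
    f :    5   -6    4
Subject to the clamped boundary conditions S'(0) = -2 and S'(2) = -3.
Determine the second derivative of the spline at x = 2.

Put σ_i = S'' at the i-th knot. Here h = (1, 1) and Δ = (-11, 10), so the interior equations h_(i-1)·σ_(i-1) + 2(h_(i-1)+h_i)·σ_i + h_i·σ_(i+1) = 6(Δ_i − Δ_(i-1)) read
  1·σ_0 + 4·σ_1 + 1·σ_2 = 6(Δ_1 - Δ_0) = 126
Clamped end conditions give two more equations: 2h_0·σ_0 + h_0·σ_1 = 6(Δ_0 - S'(0)) = -54 and h_1·σ_1 + 2h_1·σ_2 = 6(S'(2) - Δ_1) = -78.
Solving the tridiagonal system: σ_0 = -59, σ_1 = 64, σ_2 = -71.

-71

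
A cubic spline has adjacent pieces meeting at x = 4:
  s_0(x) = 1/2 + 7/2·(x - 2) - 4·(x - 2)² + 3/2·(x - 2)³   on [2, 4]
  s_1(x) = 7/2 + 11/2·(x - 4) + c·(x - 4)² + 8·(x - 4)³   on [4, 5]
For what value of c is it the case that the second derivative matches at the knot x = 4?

5

s_0''(x) = -8 + 9·(x - 2), so s_0''(4) = 10. On the right, s_1''(4) = 2c, so c = 5.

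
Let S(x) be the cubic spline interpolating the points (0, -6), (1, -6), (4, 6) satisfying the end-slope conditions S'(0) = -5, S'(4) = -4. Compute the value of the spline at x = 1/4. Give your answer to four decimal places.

Write M_i for S''(x_i). With h_i = 1, 3 and divided differences Δ_i = 0, 4, the continuity of S' gives the tridiagonal system
  1·M_0 + 8·M_1 + 3·M_2 = 6(Δ_1 - Δ_0) = 24
Clamped end conditions give two more equations: 2h_0·M_0 + h_0·M_1 = 6(Δ_0 - S'(0)) = 30 and h_1·M_1 + 2h_1·M_2 = 6(S'(4) - Δ_1) = -48.
Solving the tridiagonal system: M_0 = 49/4, M_1 = 11/2, M_2 = -43/4.
On [0, 1], S(x) = -6 - 5·x + 49/8·x² - 9/8·x³.
With x = 1/4: S(1/4) = -3525/512.

-6.8848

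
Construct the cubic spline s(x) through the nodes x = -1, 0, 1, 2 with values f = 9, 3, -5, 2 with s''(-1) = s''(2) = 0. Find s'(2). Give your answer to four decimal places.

11.1333

Write m_i for s''(x_i). With h_i = 1, 1, 1 and divided differences Δ_i = -6, -8, 7, the continuity of s' gives the tridiagonal system
  1·m_0 + 4·m_1 + 1·m_2 = 6(Δ_1 - Δ_0) = -12
  1·m_1 + 4·m_2 + 1·m_3 = 6(Δ_2 - Δ_1) = 90
Natural end conditions: m_0 = m_3 = 0.
Solving the tridiagonal system: m_0 = 0, m_1 = -46/5, m_2 = 124/5, m_3 = 0.
On [1, 2], s'(x) = b_2 + 2c_2·(x - 1) + 3d_2·(x - 1)² with b_2 = Δ_2 - h_2(2m_2 + m_3)/6 = -19/15, c_2 = m_2/2 = 62/5, d_2 = (m_3 - m_2)/(6h_2) = -62/15. So s'(2) = 167/15.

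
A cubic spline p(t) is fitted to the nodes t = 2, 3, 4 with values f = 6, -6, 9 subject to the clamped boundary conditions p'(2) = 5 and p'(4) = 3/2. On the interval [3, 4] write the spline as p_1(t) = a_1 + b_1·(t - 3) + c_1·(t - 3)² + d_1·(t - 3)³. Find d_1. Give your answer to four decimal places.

Let M_i = p''(x_i). Step sizes h_i = 1, 1; slopes of the chords Δ_i = (y_(i+1) - y_i)/h_i = -12, 15.
  1·M_0 + 4·M_1 + 1·M_2 = 6(Δ_1 - Δ_0) = 162
Clamped end conditions give two more equations: 2h_0·M_0 + h_0·M_1 = 6(Δ_0 - p'(2)) = -102 and h_1·M_1 + 2h_1·M_2 = 6(p'(4) - Δ_1) = -81.
Forward elimination and back-substitution give M_0 = -373/4, M_1 = 169/2, M_2 = -331/4.
On [3, 4], with p_1(t) = a_1 + b_1·(t - 3) + c_1·(t - 3)² + d_1·(t - 3)³: c_1 = M_1/2 = 169/4, d_1 = (M_2 - M_1)/(6h_1) = -223/8, b_1 = Δ_1 - h_1(2M_1 + M_2)/6 = 5/8.

-27.8750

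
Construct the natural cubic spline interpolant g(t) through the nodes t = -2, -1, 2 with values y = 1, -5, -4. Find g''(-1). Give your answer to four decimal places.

With M_i denoting the second derivative at x_i, h_i = 1, 3, and Δ_i = (y_(i+1) − y_i)/h_i = -6, 1/3:
  1·M_0 + 8·M_1 + 3·M_2 = 6(Δ_1 - Δ_0) = 38
Natural end conditions: M_0 = M_2 = 0.
Hence M_0 = 0, M_1 = 19/4, M_2 = 0.

4.7500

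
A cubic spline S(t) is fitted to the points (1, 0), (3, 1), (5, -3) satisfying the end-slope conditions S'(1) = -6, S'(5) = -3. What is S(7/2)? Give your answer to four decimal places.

0.9727

Let σ_i = S''(x_i). Step sizes h_i = 2, 2; slopes of the chords Δ_i = (y_(i+1) - y_i)/h_i = 1/2, -2.
  2·σ_0 + 8·σ_1 + 2·σ_2 = 6(Δ_1 - Δ_0) = -15
Clamped end conditions give two more equations: 2h_0·σ_0 + h_0·σ_1 = 6(Δ_0 - S'(1)) = 39 and h_1·σ_1 + 2h_1·σ_2 = 6(S'(5) - Δ_1) = -6.
Forward elimination and back-substitution give σ_0 = 99/8, σ_1 = -21/4, σ_2 = 9/8.
On [3, 5], S(t) = 1 + 9/8·(t - 3) - 21/8·(t - 3)² + 17/32·(t - 3)³.
With (t - 3) = 1/2: S(7/2) = 249/256.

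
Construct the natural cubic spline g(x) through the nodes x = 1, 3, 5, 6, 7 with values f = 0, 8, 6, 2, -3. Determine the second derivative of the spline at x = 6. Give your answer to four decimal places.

With M_i denoting the second derivative at x_i, h_i = 2, 2, 1, 1, and Δ_i = (y_(i+1) − y_i)/h_i = 4, -1, -4, -5:
  2·M_0 + 8·M_1 + 2·M_2 = 6(Δ_1 - Δ_0) = -30
  2·M_1 + 6·M_2 + 1·M_3 = 6(Δ_2 - Δ_1) = -18
  1·M_2 + 4·M_3 + 1·M_4 = 6(Δ_3 - Δ_2) = -6
Natural end conditions: M_0 = M_4 = 0.
Forward elimination and back-substitution give M_0 = 0, M_1 = -93/28, M_2 = -12/7, M_3 = -15/14, M_4 = 0.

-1.0714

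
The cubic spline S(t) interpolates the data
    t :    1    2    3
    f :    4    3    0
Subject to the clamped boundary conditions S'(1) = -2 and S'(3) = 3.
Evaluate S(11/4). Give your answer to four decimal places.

With M_i denoting the second derivative at x_i, h_i = 1, 1, and Δ_i = (y_(i+1) − y_i)/h_i = -1, -3:
  1·M_0 + 4·M_1 + 1·M_2 = 6(Δ_1 - Δ_0) = -12
Clamped end conditions give two more equations: 2h_0·M_0 + h_0·M_1 = 6(Δ_0 - S'(1)) = 6 and h_1·M_1 + 2h_1·M_2 = 6(S'(3) - Δ_1) = 36.
Solving the tridiagonal system: M_0 = 17/2, M_1 = -11, M_2 = 47/2.
On [2, 3], S(t) = 3 - 13/4·(t - 2) - 11/2·(t - 2)² + 23/4·(t - 2)³.
With (t - 2) = 3/4: S(11/4) = -27/256.

-0.1055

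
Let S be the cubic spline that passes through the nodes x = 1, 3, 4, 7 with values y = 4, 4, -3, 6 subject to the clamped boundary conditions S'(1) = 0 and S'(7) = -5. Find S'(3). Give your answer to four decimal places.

With M_i denoting the second derivative at x_i, h_i = 2, 1, 3, and Δ_i = (y_(i+1) − y_i)/h_i = 0, -7, 3:
  2·M_0 + 6·M_1 + 1·M_2 = 6(Δ_1 - Δ_0) = -42
  1·M_1 + 8·M_2 + 3·M_3 = 6(Δ_2 - Δ_1) = 60
Clamped end conditions give two more equations: 2h_0·M_0 + h_0·M_1 = 6(Δ_0 - S'(1)) = 0 and h_2·M_2 + 2h_2·M_3 = 6(S'(7) - Δ_2) = -48.
Hence M_0 = 17/3, M_1 = -34/3, M_2 = 44/3, M_3 = -46/3.
On [3, 4], S'(x) = b_1 + 2c_1·(x - 3) + 3d_1·(x - 3)² with b_1 = Δ_1 - h_1(2M_1 + M_2)/6 = -17/3, c_1 = M_1/2 = -17/3, d_1 = (M_2 - M_1)/(6h_1) = 13/3. So S'(3) = -17/3.

-5.6667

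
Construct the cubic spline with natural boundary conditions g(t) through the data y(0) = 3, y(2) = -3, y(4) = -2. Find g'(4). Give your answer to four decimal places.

Write σ_i for g''(x_i). With h_i = 2, 2 and divided differences Δ_i = -3, 1/2, the continuity of g' gives the tridiagonal system
  2·σ_0 + 8·σ_1 + 2·σ_2 = 6(Δ_1 - Δ_0) = 21
Natural end conditions: σ_0 = σ_2 = 0.
Forward elimination and back-substitution give σ_0 = 0, σ_1 = 21/8, σ_2 = 0.
On [2, 4], g'(t) = b_1 + 2c_1·(t - 2) + 3d_1·(t - 2)² with b_1 = Δ_1 - h_1(2σ_1 + σ_2)/6 = -5/4, c_1 = σ_1/2 = 21/16, d_1 = (σ_2 - σ_1)/(6h_1) = -7/32. So g'(4) = 11/8.

1.3750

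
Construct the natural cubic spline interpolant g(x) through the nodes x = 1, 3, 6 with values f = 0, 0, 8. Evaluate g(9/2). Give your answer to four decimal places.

3.1000

With M_i denoting the second derivative at x_i, h_i = 2, 3, and Δ_i = (y_(i+1) − y_i)/h_i = 0, 8/3:
  2·M_0 + 10·M_1 + 3·M_2 = 6(Δ_1 - Δ_0) = 16
Natural end conditions: M_0 = M_2 = 0.
Hence M_0 = 0, M_1 = 8/5, M_2 = 0.
On [3, 6], g(x) = 0 + 16/15·(x - 3) + 4/5·(x - 3)² - 4/45·(x - 3)³.
With (x - 3) = 3/2: g(9/2) = 31/10.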